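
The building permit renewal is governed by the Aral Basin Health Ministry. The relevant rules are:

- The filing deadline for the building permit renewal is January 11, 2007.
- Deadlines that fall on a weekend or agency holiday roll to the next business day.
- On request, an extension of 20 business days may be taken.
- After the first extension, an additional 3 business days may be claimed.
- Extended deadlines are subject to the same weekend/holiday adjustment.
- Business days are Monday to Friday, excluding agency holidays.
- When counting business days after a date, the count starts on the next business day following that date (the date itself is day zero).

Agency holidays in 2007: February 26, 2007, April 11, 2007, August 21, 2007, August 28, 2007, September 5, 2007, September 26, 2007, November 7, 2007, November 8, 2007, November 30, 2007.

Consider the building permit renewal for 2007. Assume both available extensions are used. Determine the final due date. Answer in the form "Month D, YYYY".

Start from the fixed due date, January 11, 2007.
Since January 11, 2007 is a Thursday and not a holiday, the date is unchanged.
Applying the 20-business-day extension: 20 business days after January 11, 2007 is February 8, 2007.
February 8, 2007 (Thursday) is already a business day.
Applying the 3-business-day extension: 3 business days after February 8, 2007 is February 13, 2007.
February 13, 2007 (Tuesday) is already a business day.
The final due date is February 13, 2007.

February 13, 2007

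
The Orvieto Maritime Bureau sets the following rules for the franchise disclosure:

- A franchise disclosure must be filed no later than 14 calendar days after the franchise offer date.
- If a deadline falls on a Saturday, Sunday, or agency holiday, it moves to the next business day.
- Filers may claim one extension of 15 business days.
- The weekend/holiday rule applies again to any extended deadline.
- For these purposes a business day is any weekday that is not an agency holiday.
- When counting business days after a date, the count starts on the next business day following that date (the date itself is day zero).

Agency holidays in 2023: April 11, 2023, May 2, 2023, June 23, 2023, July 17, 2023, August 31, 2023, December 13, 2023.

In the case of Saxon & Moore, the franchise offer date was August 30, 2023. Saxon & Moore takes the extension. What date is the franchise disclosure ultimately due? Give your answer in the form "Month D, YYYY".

October 4, 2023

Trigger date August 30, 2023 + 14 calendar days = September 13, 2023.
September 13, 2023 falls on a Wednesday, which is a business day, so no adjustment is needed.
Applying the 15-business-day extension: 15 business days after September 13, 2023 is October 4, 2023.
October 4, 2023 (Wednesday) is already a business day.
The final due date is October 4, 2023.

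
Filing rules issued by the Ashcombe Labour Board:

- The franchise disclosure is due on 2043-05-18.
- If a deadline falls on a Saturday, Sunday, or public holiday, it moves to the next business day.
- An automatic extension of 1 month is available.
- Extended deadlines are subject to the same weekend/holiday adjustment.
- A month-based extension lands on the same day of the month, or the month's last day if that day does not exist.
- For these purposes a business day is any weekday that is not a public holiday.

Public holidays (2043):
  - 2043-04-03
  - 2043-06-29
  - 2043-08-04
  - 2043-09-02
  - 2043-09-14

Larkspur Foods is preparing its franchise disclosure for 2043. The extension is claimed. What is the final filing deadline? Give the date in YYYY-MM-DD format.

2043-06-18

Start from the fixed due date, 2043-05-18.
2043-05-18 is a Monday and not a listed holiday, so it stands.
The 1 month extension carries 2043-05-18 to 2043-06-18.
2043-06-18 (Thursday) is already a business day.
Deadline: 2043-06-18.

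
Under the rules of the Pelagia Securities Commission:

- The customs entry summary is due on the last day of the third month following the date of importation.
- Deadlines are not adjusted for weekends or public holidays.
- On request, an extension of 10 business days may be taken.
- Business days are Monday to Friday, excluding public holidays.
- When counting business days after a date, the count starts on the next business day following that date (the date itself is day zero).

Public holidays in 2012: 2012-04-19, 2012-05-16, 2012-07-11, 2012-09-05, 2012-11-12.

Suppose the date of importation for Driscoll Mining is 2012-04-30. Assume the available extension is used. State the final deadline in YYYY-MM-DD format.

2012-08-14

3 months after 2012-04-30 falls in July 2012; the last day of that month is 2012-07-31.
2012-07-31 is a Tuesday; no weekend or holiday adjustment applies.
The 10-business-day extension runs from 2012-07-31 to 2012-08-14.
2012-08-14 is a Tuesday; no weekend or holiday adjustment applies.
Deadline: 2012-08-14.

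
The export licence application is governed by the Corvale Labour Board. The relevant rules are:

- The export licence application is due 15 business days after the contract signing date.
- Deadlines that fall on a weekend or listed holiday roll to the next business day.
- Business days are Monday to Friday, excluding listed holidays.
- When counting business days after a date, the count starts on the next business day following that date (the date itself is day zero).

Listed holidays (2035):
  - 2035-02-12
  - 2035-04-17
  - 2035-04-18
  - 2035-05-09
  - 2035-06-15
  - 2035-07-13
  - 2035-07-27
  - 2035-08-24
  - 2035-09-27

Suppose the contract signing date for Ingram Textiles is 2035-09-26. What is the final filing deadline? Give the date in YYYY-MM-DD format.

2035-10-18

15 business days after 2035-09-26, excluding weekends and holidays, is 2035-10-18.
2035-10-18 is a Thursday and not a listed holiday, so it stands.
So the filing is due 2035-10-18.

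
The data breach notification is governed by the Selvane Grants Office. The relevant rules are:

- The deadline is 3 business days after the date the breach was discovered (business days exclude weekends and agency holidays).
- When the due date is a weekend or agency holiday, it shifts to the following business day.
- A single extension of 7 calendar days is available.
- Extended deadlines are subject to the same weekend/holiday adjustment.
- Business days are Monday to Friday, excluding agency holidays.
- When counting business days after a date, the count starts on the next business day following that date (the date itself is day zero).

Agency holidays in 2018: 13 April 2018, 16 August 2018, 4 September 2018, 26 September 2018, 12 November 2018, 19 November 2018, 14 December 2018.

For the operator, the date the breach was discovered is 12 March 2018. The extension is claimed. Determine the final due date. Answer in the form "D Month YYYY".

3 business days after 12 March 2018, excluding weekends and holidays, is 15 March 2018.
Since 15 March 2018 is a Thursday and not a holiday, the date is unchanged.
The 7-calendar-day extension moves the deadline from 15 March 2018 to 22 March 2018.
22 March 2018 falls on a Thursday, which is a business day, so no adjustment is needed.
Deadline: 22 March 2018.

22 March 2018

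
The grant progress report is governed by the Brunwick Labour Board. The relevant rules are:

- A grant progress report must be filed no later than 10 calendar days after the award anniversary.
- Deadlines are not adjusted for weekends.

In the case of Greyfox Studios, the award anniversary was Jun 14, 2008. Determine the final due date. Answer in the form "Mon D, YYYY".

10 calendar days after Jun 14, 2008 is Jun 24, 2008.
No adjustment is made for weekends or holidays, so Jun 24, 2008 stands.
Final deadline: Jun 24, 2008.

Jun 24, 2008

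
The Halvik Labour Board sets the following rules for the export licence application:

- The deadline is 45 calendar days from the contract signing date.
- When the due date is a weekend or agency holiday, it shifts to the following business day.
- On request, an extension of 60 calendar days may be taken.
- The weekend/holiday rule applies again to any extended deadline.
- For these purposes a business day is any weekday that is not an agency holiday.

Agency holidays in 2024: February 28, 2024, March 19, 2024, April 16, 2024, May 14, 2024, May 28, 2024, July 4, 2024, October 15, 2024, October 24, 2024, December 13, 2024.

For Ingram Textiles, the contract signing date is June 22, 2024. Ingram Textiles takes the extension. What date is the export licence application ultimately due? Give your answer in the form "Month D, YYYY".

October 7, 2024

From June 22, 2024, 45 calendar days later is August 6, 2024.
August 6, 2024 falls on a Tuesday, which is a business day, so no adjustment is needed.
Add the 60 calendar-day extension to August 6, 2024: October 5, 2024.
October 5, 2024 is a Saturday, so it moves to the next business day, October 7, 2024 (Monday).
The final due date is October 7, 2024.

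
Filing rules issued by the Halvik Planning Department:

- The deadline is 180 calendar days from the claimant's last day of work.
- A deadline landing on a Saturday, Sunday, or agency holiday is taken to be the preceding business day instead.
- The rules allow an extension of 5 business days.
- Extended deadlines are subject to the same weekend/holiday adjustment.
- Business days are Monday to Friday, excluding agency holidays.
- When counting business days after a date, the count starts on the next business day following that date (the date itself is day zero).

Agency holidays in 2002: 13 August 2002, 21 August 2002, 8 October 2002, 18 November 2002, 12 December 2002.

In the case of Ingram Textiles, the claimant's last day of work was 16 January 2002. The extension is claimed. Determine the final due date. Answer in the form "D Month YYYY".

22 July 2002

180 calendar days after 16 January 2002 is 15 July 2002.
15 July 2002 falls on a Monday, which is a business day, so no adjustment is needed.
Applying the 5-business-day extension: 5 business days after 15 July 2002 is 22 July 2002.
22 July 2002 (Monday) is already a business day.
So the filing is due 22 July 2002.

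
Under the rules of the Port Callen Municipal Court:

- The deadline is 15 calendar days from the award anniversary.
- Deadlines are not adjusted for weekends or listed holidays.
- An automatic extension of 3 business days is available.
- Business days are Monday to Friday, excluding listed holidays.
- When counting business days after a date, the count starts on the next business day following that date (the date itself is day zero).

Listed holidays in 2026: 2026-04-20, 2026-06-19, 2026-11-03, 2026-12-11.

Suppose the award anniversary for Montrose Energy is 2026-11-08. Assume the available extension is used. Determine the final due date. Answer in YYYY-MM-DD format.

2026-11-26

15 calendar days after 2026-11-08 is 2026-11-23.
2026-11-23 is a Monday; no weekend or holiday adjustment applies.
Applying the 3-business-day extension: 3 business days after 2026-11-23 is 2026-11-26.
No adjustment is made for weekends or holidays, so 2026-11-26 stands.
Final deadline: 2026-11-26.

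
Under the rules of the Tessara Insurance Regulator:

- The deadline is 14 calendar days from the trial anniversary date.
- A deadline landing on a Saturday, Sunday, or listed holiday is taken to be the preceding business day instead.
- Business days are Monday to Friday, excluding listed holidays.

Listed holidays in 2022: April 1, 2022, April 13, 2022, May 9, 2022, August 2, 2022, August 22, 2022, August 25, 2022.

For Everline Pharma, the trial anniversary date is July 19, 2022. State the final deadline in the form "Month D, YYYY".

August 1, 2022

Adding 14 calendar days to July 19, 2022 gives August 2, 2022.
August 2, 2022 is a listed holiday, so it moves to the preceding business day, August 1, 2022 (Monday).
Deadline: August 1, 2022.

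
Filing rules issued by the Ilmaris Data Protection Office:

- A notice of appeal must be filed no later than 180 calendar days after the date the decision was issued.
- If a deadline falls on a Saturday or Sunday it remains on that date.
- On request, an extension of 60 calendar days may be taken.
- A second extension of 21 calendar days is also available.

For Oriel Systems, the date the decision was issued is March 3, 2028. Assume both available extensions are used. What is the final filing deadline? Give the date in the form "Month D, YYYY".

November 19, 2028

Trigger date March 3, 2028 + 180 calendar days = August 30, 2028.
August 30, 2028 falls on a Wednesday. The rules make no weekend/holiday allowance, so it remains August 30, 2028.
The 60-calendar-day extension moves the deadline from August 30, 2028 to October 29, 2028.
October 29, 2028 is a Sunday; no weekend or holiday adjustment applies.
With the 21-day extension, October 29, 2028 becomes November 19, 2028.
November 19, 2028 falls on a Sunday. The rules make no weekend/holiday allowance, so it remains November 19, 2028.
So the filing is due November 19, 2028.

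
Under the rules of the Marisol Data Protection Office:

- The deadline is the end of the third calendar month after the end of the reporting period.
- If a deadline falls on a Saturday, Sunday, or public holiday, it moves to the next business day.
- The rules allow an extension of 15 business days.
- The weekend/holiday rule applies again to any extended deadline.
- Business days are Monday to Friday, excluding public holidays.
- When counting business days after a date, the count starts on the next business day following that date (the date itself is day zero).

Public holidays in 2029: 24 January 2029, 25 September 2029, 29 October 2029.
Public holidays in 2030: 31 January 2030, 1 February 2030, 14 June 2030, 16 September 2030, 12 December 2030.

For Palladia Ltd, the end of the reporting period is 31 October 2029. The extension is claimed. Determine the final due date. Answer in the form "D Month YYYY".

The third month after 31 October 2029 is January 2030, whose last day is 31 January 2030.
31 January 2030 is a listed holiday, so it moves to the next business day, 4 February 2030 (Monday).
The 15-business-day extension runs from 4 February 2030 to 25 February 2030.
25 February 2030 falls on a Monday, which is a business day, so no adjustment is needed.
So the filing is due 25 February 2030.

25 February 2030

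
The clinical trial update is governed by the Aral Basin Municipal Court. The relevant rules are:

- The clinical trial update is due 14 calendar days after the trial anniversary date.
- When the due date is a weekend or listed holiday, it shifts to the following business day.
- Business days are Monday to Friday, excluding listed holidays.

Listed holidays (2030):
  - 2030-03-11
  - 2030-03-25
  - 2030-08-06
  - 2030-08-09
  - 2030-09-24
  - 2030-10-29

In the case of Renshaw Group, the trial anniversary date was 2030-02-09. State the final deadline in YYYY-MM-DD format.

14 calendar days after 2030-02-09 is 2030-02-23.
2030-02-23 is a Saturday, so it moves to the next business day, 2030-02-25 (Monday).
The final due date is 2030-02-25.

2030-02-25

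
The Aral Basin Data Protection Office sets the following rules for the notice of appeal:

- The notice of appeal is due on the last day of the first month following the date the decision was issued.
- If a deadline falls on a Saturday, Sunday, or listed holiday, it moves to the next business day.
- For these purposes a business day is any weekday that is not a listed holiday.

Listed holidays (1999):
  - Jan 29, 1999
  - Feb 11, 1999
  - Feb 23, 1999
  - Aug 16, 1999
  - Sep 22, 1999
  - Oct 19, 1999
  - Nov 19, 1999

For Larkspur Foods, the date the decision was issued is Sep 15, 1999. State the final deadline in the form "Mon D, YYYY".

The first month after Sep 15, 1999 is October 1999, whose last day is Oct 31, 1999.
Because Oct 31, 1999 is a Sunday, the deadline becomes Nov 1, 1999 (Monday).
Final deadline: Nov 1, 1999.

Nov 1, 1999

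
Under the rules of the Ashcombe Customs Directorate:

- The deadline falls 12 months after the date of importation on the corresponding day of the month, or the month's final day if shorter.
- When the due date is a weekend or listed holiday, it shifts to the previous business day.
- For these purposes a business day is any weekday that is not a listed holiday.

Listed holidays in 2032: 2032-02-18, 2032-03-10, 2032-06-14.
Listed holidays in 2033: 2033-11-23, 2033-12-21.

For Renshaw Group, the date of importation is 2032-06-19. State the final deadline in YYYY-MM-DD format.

12 months from 2032-06-19 is 2033-06-19.
2033-06-19 falls on a Sunday. Rolling to the preceding business day gives 2033-06-17, a Friday.
Deadline: 2033-06-17.

2033-06-17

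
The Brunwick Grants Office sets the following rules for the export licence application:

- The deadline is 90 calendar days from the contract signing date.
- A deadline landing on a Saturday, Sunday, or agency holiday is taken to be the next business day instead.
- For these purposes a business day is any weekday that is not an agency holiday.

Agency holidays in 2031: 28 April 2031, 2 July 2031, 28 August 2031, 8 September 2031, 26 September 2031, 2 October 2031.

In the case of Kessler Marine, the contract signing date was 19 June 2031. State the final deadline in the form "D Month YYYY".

90 calendar days after 19 June 2031 is 17 September 2031.
17 September 2031 is a Wednesday and not a listed holiday, so it stands.
Deadline: 17 September 2031.

17 September 2031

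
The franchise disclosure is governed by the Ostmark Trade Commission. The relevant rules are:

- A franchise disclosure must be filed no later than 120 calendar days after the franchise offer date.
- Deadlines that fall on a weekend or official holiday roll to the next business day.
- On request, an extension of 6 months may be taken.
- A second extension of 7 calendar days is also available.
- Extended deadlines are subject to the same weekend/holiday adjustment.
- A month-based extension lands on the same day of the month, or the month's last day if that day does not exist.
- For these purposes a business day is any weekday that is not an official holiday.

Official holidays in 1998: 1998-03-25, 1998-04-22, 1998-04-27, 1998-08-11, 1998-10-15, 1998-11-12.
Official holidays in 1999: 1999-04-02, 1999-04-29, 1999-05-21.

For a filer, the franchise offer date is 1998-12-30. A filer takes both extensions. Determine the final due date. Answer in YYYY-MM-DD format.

From 1998-12-30, 120 calendar days later is 1999-04-29.
1999-04-29 is a listed holiday, so it moves to the next business day, 1999-04-30 (Friday).
The 6 months extension carries 1999-04-30 to 1999-10-30.
Because 1999-10-30 is a Saturday, the deadline becomes 1999-11-01 (Monday).
With the 7-day extension, 1999-11-01 becomes 1999-11-08.
1999-11-08 falls on a Monday, which is a business day, so no adjustment is needed.
So the filing is due 1999-11-08.

1999-11-08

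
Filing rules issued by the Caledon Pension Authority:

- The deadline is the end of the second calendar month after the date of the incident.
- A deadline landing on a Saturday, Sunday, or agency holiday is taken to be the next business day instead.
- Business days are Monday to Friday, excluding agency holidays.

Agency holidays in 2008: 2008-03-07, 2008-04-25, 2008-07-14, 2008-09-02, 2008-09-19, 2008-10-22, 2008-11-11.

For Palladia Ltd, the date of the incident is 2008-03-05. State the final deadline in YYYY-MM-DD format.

2008-06-02

2 months after 2008-03-05 falls in May 2008; the last day of that month is 2008-05-31.
2008-05-31 is a Saturday; the next business day is 2008-06-02 (Monday).
Final deadline: 2008-06-02.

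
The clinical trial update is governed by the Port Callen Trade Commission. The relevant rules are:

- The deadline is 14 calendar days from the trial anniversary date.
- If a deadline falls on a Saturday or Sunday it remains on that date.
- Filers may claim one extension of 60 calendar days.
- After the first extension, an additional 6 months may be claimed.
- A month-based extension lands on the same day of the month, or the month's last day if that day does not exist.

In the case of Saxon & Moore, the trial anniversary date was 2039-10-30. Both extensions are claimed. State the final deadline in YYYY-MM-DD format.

14 calendar days after 2039-10-30 is 2039-11-13.
2039-11-13 falls on a Sunday. The rules make no weekend/holiday allowance, so it remains 2039-11-13.
With the 60-day extension, 2039-11-13 becomes 2040-01-12.
2040-01-12 is a Thursday; no weekend or holiday adjustment applies.
Add 6 months to 2040-01-12: 2040-07-12.
2040-07-12 falls on a Thursday. The rules make no weekend/holiday allowance, so it remains 2040-07-12.
Deadline: 2040-07-12.

2040-07-12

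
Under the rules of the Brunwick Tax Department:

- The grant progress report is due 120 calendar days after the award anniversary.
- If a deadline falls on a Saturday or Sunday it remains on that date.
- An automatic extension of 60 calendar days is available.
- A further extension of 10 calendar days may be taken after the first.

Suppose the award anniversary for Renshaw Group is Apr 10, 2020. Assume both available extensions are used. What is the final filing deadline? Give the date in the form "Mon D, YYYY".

Oct 17, 2020

Adding 120 calendar days to Apr 10, 2020 gives Aug 8, 2020.
No adjustment is made for weekends or holidays, so Aug 8, 2020 stands.
Add the 60 calendar-day extension to Aug 8, 2020: Oct 7, 2020.
Oct 7, 2020 is a Wednesday; no weekend or holiday adjustment applies.
The 10-calendar-day extension moves the deadline from Oct 7, 2020 to Oct 17, 2020.
No adjustment is made for weekends or holidays, so Oct 17, 2020 stands.
So the filing is due Oct 17, 2020.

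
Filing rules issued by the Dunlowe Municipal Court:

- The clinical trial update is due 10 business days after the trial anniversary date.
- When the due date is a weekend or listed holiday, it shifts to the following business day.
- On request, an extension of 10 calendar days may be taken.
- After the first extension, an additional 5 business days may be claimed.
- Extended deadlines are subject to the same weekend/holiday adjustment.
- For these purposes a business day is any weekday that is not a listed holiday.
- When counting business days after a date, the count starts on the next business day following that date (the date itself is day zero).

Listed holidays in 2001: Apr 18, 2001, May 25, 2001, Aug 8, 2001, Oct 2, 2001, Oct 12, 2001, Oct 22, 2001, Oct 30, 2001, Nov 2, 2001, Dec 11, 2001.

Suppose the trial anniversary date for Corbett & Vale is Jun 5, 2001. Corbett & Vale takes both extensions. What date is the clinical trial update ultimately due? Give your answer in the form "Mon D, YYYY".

Jul 6, 2001

Starting the day after Jun 5, 2001 and counting 10 business days lands on Jun 19, 2001.
Since Jun 19, 2001 is a Tuesday and not a holiday, the date is unchanged.
The 10-calendar-day extension moves the deadline from Jun 19, 2001 to Jun 29, 2001.
Jun 29, 2001 is a Friday and not a listed holiday, so it stands.
Counting 5 further business days from Jun 29, 2001 reaches Jul 6, 2001.
Jul 6, 2001 falls on a Friday, which is a business day, so no adjustment is needed.
The final due date is Jul 6, 2001.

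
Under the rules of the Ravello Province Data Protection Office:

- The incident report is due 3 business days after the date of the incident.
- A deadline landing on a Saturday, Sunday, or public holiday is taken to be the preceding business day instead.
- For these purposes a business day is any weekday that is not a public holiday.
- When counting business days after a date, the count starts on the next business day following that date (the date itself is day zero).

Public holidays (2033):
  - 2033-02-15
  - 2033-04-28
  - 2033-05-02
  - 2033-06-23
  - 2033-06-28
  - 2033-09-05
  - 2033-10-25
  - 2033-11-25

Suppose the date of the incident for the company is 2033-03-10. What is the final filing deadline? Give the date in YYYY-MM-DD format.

Counting 3 business days after 2033-03-10 (skipping weekends and listed holidays) reaches 2033-03-15.
Since 2033-03-15 is a Tuesday and not a holiday, the date is unchanged.
Final deadline: 2033-03-15.

2033-03-15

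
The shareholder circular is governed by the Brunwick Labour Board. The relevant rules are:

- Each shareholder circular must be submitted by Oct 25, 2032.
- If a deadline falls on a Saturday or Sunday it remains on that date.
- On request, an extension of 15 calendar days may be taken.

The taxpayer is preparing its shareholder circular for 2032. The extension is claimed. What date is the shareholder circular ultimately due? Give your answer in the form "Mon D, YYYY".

Nov 9, 2032

The stated deadline is Oct 25, 2032.
No adjustment is made for weekends or holidays, so Oct 25, 2032 stands.
The 15-calendar-day extension moves the deadline from Oct 25, 2032 to Nov 9, 2032.
Nov 9, 2032 is a Tuesday; no weekend or holiday adjustment applies.
Final deadline: Nov 9, 2032.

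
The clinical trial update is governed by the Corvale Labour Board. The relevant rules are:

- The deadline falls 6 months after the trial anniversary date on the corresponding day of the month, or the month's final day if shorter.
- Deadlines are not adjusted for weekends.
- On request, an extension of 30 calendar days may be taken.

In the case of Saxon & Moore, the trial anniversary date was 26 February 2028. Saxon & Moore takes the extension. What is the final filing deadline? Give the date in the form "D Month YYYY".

25 September 2028

6 months from 26 February 2028 is 26 August 2028.
26 August 2028 falls on a Saturday. The rules make no weekend/holiday allowance, so it remains 26 August 2028.
Applying the 30-calendar-day extension: 26 August 2028 + 30 days = 25 September 2028.
No adjustment is made for weekends or holidays, so 25 September 2028 stands.
Final deadline: 25 September 2028.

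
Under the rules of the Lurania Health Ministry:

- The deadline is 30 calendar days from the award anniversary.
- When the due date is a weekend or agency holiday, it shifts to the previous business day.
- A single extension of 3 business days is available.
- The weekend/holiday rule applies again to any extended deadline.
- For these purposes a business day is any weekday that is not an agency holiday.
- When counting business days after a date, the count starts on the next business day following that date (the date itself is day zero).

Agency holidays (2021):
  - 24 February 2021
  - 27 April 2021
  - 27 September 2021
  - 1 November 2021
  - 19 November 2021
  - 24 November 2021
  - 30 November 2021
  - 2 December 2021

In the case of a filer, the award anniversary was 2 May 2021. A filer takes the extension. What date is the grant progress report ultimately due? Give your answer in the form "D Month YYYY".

Trigger date 2 May 2021 + 30 calendar days = 1 June 2021.
1 June 2021 is a Tuesday and not a listed holiday, so it stands.
Applying the 3-business-day extension: 3 business days after 1 June 2021 is 4 June 2021.
4 June 2021 falls on a Friday, which is a business day, so no adjustment is needed.
The final due date is 4 June 2021.

4 June 2021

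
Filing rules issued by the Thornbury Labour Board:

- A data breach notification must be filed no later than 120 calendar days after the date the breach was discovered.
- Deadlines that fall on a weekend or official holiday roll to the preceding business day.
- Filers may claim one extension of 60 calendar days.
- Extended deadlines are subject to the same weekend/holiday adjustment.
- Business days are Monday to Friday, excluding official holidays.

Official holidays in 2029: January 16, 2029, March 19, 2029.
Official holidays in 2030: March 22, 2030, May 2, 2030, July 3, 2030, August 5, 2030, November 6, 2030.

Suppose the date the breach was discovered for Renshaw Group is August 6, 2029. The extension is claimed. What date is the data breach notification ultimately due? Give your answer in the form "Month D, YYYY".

February 1, 2030

Adding 120 calendar days to August 6, 2029 gives December 4, 2029.
December 4, 2029 is a Tuesday and not a listed holiday, so it stands.
With the 60-day extension, December 4, 2029 becomes February 2, 2030.
February 2, 2030 is a Saturday; the preceding business day is February 1, 2030 (Friday).
Deadline: February 1, 2030.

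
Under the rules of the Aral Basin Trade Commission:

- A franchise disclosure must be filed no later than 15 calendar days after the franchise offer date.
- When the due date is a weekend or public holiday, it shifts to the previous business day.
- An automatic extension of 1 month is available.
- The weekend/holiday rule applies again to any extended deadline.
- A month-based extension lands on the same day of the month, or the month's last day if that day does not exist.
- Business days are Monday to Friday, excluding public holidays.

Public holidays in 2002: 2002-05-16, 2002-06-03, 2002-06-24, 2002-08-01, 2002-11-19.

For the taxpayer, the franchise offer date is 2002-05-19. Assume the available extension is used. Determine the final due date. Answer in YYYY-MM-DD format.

2002-06-28

Trigger date 2002-05-19 + 15 calendar days = 2002-06-03.
2002-06-03 falls on a listed holiday. Rolling to the preceding business day gives 2002-05-31, a Friday.
Applying the 1 month extension: 1 month after 2002-05-31 is 2002-06-30 (day 31 does not exist in June, so the month's last day is used).
2002-06-30 falls on a Sunday. Rolling to the preceding business day gives 2002-06-28, a Friday.
So the filing is due 2002-06-28.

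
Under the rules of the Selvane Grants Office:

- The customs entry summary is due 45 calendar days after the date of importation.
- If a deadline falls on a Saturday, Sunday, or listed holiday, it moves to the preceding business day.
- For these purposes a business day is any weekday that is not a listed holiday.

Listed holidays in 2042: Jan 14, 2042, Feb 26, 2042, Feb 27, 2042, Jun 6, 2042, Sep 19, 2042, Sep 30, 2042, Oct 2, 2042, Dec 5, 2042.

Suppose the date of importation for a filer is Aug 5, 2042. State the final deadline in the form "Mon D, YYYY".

Sep 18, 2042

45 calendar days after Aug 5, 2042 is Sep 19, 2042.
Sep 19, 2042 falls on a listed holiday. Rolling to the preceding business day gives Sep 18, 2042, a Thursday.
Final deadline: Sep 18, 2042.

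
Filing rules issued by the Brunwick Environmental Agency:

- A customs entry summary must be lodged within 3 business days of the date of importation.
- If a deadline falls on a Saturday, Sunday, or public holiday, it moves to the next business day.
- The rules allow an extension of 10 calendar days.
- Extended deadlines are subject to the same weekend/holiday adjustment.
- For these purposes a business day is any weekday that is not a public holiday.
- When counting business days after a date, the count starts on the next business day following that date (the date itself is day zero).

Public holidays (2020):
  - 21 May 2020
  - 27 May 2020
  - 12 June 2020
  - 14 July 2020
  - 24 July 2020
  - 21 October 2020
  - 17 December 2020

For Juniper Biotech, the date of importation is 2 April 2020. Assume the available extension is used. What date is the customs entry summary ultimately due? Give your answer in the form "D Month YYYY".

3 business days after 2 April 2020, excluding weekends and holidays, is 7 April 2020.
7 April 2020 (Tuesday) is already a business day.
Applying the 10-calendar-day extension: 7 April 2020 + 10 days = 17 April 2020.
17 April 2020 is a Friday and not a listed holiday, so it stands.
Final deadline: 17 April 2020.

17 April 2020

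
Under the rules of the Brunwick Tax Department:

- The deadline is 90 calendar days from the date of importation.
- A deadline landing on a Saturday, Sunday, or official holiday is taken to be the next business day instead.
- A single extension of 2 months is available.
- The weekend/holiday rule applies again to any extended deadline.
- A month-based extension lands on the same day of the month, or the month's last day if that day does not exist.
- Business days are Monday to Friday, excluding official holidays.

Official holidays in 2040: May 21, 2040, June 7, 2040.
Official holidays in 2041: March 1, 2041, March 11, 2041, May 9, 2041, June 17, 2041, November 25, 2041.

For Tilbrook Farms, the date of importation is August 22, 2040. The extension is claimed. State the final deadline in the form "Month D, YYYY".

90 calendar days after August 22, 2040 is November 20, 2040.
November 20, 2040 falls on a Tuesday, which is a business day, so no adjustment is needed.
Applying the 2 months extension: 2 months after November 20, 2040 is January 20, 2041.
January 20, 2041 falls on a Sunday. Rolling to the next business day gives January 21, 2041, a Monday.
Final deadline: January 21, 2041.

January 21, 2041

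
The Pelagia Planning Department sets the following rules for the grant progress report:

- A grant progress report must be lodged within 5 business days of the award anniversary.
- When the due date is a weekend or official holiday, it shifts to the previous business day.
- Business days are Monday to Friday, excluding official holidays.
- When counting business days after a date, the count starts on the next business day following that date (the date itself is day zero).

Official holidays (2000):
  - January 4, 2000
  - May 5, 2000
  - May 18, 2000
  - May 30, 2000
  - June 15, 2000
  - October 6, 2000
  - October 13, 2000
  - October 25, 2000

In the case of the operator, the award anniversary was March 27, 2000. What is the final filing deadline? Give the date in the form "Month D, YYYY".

April 3, 2000

Counting 5 business days after March 27, 2000 (skipping weekends and listed holidays) reaches April 3, 2000.
April 3, 2000 is a Monday and not a listed holiday, so it stands.
Final deadline: April 3, 2000.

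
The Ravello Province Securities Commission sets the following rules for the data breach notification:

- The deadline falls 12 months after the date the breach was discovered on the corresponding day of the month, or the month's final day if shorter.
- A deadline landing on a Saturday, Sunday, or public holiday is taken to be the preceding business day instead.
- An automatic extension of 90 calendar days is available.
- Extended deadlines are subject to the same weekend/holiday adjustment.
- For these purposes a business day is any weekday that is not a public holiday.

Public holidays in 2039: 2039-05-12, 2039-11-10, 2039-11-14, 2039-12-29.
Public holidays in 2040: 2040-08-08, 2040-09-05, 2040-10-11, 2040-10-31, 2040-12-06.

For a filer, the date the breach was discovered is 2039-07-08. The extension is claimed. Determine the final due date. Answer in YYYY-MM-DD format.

12 months from 2039-07-08 is 2040-07-08.
2040-07-08 is a Sunday, so it moves to the preceding business day, 2040-07-06 (Friday).
The 90-calendar-day extension moves the deadline from 2040-07-06 to 2040-10-04.
2040-10-04 (Thursday) is already a business day.
The final due date is 2040-10-04.

2040-10-04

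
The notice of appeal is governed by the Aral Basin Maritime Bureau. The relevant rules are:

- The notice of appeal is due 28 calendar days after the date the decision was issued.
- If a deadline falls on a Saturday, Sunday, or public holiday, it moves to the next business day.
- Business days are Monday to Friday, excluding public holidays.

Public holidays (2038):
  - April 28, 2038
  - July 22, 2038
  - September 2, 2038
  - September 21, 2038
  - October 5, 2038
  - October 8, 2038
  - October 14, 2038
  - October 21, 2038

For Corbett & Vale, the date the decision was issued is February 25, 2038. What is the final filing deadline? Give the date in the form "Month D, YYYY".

Trigger date February 25, 2038 + 28 calendar days = March 25, 2038.
March 25, 2038 (Thursday) is already a business day.
Deadline: March 25, 2038.

March 25, 2038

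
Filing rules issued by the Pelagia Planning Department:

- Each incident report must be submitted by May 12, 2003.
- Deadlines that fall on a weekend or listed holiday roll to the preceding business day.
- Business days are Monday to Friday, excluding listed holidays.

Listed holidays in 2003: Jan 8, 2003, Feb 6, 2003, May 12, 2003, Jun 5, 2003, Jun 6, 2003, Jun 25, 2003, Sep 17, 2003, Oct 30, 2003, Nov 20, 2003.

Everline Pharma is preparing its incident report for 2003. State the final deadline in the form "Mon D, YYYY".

May 9, 2003

Start from the fixed due date, May 12, 2003.
Because May 12, 2003 is a listed holiday, the deadline becomes May 9, 2003 (Friday).
So the filing is due May 9, 2003.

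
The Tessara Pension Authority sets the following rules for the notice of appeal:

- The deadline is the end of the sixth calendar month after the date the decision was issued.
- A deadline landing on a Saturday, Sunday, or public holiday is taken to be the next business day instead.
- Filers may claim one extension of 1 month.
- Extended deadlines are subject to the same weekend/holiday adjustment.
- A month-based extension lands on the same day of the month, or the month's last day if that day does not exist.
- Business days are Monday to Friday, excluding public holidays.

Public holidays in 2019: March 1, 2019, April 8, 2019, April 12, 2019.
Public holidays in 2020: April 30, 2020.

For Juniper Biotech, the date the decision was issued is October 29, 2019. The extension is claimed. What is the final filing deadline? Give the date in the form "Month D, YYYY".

June 1, 2020

The sixth month after October 29, 2019 is April 2020, whose last day is April 30, 2020.
Because April 30, 2020 is a listed holiday, the deadline becomes May 1, 2020 (Friday).
Add 1 month to May 1, 2020: June 1, 2020.
Since June 1, 2020 is a Monday and not a holiday, the date is unchanged.
So the filing is due June 1, 2020.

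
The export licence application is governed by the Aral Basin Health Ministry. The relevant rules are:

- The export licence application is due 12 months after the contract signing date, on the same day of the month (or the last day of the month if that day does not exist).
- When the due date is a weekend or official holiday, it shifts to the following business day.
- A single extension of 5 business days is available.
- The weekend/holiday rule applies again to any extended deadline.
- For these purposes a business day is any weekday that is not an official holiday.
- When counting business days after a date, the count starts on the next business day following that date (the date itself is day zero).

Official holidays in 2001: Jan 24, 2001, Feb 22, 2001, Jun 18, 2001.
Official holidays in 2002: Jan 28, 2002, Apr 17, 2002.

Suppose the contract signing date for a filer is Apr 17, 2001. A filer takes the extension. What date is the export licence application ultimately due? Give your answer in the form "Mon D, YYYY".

12 months after Apr 17, 2001, on the same day of the month, is Apr 17, 2002.
Because Apr 17, 2002 is a listed holiday, the deadline becomes Apr 18, 2002 (Thursday).
The 5-business-day extension runs from Apr 18, 2002 to Apr 25, 2002.
Since Apr 25, 2002 is a Thursday and not a holiday, the date is unchanged.
Final deadline: Apr 25, 2002.

Apr 25, 2002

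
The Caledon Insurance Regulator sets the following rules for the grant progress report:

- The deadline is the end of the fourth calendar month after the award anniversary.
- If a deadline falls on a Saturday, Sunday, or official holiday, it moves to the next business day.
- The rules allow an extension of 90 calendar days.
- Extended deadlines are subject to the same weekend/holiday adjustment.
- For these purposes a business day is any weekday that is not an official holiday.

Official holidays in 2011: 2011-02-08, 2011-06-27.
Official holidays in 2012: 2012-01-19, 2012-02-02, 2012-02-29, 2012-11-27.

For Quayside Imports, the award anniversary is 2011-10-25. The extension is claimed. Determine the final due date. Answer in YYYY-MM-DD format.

The fourth month after 2011-10-25 is February 2012, whose last day is 2012-02-29.
2012-02-29 falls on a listed holiday. Rolling to the next business day gives 2012-03-01, a Thursday.
Applying the 90-calendar-day extension: 2012-03-01 + 90 days = 2012-05-30.
2012-05-30 falls on a Wednesday, which is a business day, so no adjustment is needed.
So the filing is due 2012-05-30.

2012-05-30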